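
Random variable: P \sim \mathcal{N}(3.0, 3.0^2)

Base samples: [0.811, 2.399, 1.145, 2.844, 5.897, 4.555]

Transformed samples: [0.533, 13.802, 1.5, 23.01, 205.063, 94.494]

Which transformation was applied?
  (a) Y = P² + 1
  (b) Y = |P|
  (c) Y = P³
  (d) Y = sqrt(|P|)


Checking option (c) Y = P³:
  P = 0.811 -> Y = 0.533 ✓
  P = 2.399 -> Y = 13.802 ✓
  P = 1.145 -> Y = 1.5 ✓
All samples match this transformation.

(c) P³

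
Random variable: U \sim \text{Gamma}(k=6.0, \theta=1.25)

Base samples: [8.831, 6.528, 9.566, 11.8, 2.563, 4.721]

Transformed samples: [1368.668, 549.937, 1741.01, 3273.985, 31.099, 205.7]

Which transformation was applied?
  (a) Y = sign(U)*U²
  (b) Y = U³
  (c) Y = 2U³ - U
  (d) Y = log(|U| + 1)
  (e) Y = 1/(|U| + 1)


Checking option (c) Y = 2U³ - U:
  U = 8.831 -> Y = 1368.668 ✓
  U = 6.528 -> Y = 549.937 ✓
  U = 9.566 -> Y = 1741.01 ✓
All samples match this transformation.

(c) 2U³ - U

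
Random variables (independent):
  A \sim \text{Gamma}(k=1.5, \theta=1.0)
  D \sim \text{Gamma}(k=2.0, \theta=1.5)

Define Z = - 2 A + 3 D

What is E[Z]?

E[Z] = -2*E[A] + 3*E[D]
E[A] = 1.5
E[D] = 3
E[Z] = -2*1.5 + 3*3 = 6

6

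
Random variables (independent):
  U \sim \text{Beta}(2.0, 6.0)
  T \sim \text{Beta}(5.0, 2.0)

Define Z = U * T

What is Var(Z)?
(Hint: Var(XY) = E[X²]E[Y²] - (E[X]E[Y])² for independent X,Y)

Var(XY) = E[X²]E[Y²] - (E[X]E[Y])²
E[U] = 0.25, Var(U) = 0.020833333
E[T] = 0.71428571, Var(T) = 0.025510204
E[U²] = 0.020833333 + 0.25² = 0.083333333
E[T²] = 0.025510204 + 0.71428571² = 0.53571429
Var(Z) = 0.083333333*0.53571429 - (0.25*0.71428571)²
= 0.044642857 - 0.031887755 = 0.012755102

0.012755102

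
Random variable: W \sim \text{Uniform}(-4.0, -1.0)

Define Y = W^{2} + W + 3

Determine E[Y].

E[Y] = 1*E[W²] + 1*E[W] + 3
E[W] = -2.5
E[W²] = Var(W) + (E[W])² = 0.75 + 6.25 = 7
E[Y] = 1*7 + 1*(-2.5) + 3 = 7.5

7.5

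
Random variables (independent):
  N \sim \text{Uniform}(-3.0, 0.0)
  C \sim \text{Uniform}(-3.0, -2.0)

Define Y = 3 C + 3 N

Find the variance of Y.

For independent RVs: Var(aX + bY) = a²Var(X) + b²Var(Y)
Var(N) = 0.75
Var(C) = 0.083333333
Var(Y) = 3²*0.75 + 3²*0.083333333
= 9*0.75 + 9*0.083333333 = 7.5

7.5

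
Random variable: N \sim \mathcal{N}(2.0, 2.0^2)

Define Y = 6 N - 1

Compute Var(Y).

For Y = aN + b: Var(Y) = a² * Var(N)
Var(N) = 2.0^2 = 4
Var(Y) = 6² * 4 = 36 * 4 = 144

144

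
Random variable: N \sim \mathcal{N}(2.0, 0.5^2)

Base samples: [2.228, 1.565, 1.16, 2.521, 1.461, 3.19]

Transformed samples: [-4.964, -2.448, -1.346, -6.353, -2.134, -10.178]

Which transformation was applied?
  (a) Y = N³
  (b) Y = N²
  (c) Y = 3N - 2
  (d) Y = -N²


Checking option (d) Y = -N²:
  N = 2.228 -> Y = -4.964 ✓
  N = 1.565 -> Y = -2.448 ✓
  N = 1.16 -> Y = -1.346 ✓
All samples match this transformation.

(d) -N²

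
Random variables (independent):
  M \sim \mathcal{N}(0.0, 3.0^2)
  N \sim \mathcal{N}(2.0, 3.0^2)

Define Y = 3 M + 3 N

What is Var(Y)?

For independent RVs: Var(aX + bY) = a²Var(X) + b²Var(Y)
Var(M) = 9
Var(N) = 9
Var(Y) = 3²*9 + 3²*9
= 9*9 + 9*9 = 162

162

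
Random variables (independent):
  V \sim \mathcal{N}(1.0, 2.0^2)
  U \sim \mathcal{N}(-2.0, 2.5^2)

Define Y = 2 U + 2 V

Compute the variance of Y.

For independent RVs: Var(aX + bY) = a²Var(X) + b²Var(Y)
Var(V) = 4
Var(U) = 6.25
Var(Y) = 2²*4 + 2²*6.25
= 4*4 + 4*6.25 = 41

41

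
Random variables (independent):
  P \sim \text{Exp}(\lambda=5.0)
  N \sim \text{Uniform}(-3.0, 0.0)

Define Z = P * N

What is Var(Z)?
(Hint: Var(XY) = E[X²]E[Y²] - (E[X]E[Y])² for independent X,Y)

Var(XY) = E[X²]E[Y²] - (E[X]E[Y])²
E[P] = 0.2, Var(P) = 0.04
E[N] = -1.5, Var(N) = 0.75
E[P²] = 0.04 + 0.2² = 0.08
E[N²] = 0.75 + (-1.5)² = 3
Var(Z) = 0.08*3 - (0.2*(-1.5))²
= 0.24 - 0.09 = 0.15

0.15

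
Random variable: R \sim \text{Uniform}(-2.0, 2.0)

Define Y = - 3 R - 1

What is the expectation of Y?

For Y = -3R - 1:
E[Y] = -3 * E[R] - 1
E[R] = (-2 + 2)/2 = 0
E[Y] = -3 * 0 - 1 = -1

-1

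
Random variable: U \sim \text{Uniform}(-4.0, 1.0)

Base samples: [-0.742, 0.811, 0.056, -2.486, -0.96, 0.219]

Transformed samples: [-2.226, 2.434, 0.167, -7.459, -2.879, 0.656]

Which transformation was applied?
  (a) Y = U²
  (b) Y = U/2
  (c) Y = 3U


Checking option (c) Y = 3U:
  U = -0.742 -> Y = -2.226 ✓
  U = 0.811 -> Y = 2.434 ✓
  U = 0.056 -> Y = 0.167 ✓
All samples match this transformation.

(c) 3U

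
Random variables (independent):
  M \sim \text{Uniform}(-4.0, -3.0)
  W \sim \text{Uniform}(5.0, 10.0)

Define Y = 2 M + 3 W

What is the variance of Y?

For independent RVs: Var(aX + bY) = a²Var(X) + b²Var(Y)
Var(M) = 0.083333333
Var(W) = 2.0833333
Var(Y) = 2²*0.083333333 + 3²*2.0833333
= 4*0.083333333 + 9*2.0833333 = 19.083333

19.083333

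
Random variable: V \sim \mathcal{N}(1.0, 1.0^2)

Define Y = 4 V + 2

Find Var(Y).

For Y = aV + b: Var(Y) = a² * Var(V)
Var(V) = 1.0^2 = 1
Var(Y) = 4² * 1 = 16 * 1 = 16

16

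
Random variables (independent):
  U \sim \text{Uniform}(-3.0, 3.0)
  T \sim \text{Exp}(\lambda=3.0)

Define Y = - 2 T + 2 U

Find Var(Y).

For independent RVs: Var(aX + bY) = a²Var(X) + b²Var(Y)
Var(U) = 3
Var(T) = 0.11111111
Var(Y) = 2²*3 + (-2)²*0.11111111
= 4*3 + 4*0.11111111 = 12.444444

12.444444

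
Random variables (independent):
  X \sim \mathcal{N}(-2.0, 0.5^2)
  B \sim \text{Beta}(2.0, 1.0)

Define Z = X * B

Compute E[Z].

For independent RVs: E[XY] = E[X]*E[Y]
E[X] = -2
E[B] = 0.66666667
E[Z] = -2 * 0.66666667 = -1.3333333

-1.3333333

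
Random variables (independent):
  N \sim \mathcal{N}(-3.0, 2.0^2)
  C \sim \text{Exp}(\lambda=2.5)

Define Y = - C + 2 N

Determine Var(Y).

For independent RVs: Var(aX + bY) = a²Var(X) + b²Var(Y)
Var(N) = 4
Var(C) = 0.16
Var(Y) = 2²*4 + (-1)²*0.16
= 4*4 + 1*0.16 = 16.16

16.16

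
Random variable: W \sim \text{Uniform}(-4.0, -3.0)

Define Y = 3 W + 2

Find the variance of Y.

For Y = aW + b: Var(Y) = a² * Var(W)
Var(W) = (-3 + 4)^2/12 = 0.083333333
Var(Y) = 3² * 0.083333333 = 9 * 0.083333333 = 0.75

0.75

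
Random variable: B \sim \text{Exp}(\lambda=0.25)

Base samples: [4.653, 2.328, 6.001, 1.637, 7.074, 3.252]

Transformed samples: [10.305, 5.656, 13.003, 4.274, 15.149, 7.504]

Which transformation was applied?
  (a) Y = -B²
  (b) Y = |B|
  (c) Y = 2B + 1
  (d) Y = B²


Checking option (c) Y = 2B + 1:
  B = 4.653 -> Y = 10.305 ✓
  B = 2.328 -> Y = 5.656 ✓
  B = 6.001 -> Y = 13.003 ✓
All samples match this transformation.

(c) 2B + 1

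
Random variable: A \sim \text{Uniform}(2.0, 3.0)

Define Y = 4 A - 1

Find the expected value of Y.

For Y = 4A - 1:
E[Y] = 4 * E[A] - 1
E[A] = (2 + 3)/2 = 2.5
E[Y] = 4 * 2.5 - 1 = 9

9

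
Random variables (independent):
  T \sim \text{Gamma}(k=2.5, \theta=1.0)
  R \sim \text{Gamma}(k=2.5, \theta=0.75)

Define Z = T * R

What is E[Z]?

For independent RVs: E[XY] = E[X]*E[Y]
E[T] = 2.5
E[R] = 1.875
E[Z] = 2.5 * 1.875 = 4.6875

4.6875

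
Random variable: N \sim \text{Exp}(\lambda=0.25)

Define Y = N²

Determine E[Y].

E[N²] = Var(N) + (E[N])² = 16 + 16 = 32

32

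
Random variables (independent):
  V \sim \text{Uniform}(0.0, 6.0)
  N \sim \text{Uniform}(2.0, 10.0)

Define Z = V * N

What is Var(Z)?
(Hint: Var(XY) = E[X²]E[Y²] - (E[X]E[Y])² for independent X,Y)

Var(XY) = E[X²]E[Y²] - (E[X]E[Y])²
E[V] = 3, Var(V) = 3
E[N] = 6, Var(N) = 5.3333333
E[V²] = 3 + 3² = 12
E[N²] = 5.3333333 + 6² = 41.333333
Var(Z) = 12*41.333333 - (3*6)²
= 496 - 324 = 172

172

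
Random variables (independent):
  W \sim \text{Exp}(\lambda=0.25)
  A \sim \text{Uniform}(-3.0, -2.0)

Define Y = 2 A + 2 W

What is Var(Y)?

For independent RVs: Var(aX + bY) = a²Var(X) + b²Var(Y)
Var(W) = 16
Var(A) = 0.083333333
Var(Y) = 2²*16 + 2²*0.083333333
= 4*16 + 4*0.083333333 = 64.333333

64.333333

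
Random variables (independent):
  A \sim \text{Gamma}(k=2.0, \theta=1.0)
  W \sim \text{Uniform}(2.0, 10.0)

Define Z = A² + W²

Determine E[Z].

E[Z] = E[A²] + E[W²]
E[A²] = Var(A) + E[A]² = 2 + 4 = 6
E[W²] = Var(W) + E[W]² = 5.3333333 + 36 = 41.333333
E[Z] = 6 + 41.333333 = 47.333333

47.333333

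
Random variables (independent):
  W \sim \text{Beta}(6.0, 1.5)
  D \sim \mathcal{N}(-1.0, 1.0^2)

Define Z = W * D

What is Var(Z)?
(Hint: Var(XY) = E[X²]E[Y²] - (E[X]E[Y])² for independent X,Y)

Var(XY) = E[X²]E[Y²] - (E[X]E[Y])²
E[W] = 0.8, Var(W) = 0.018823529
E[D] = -1, Var(D) = 1
E[W²] = 0.018823529 + 0.8² = 0.65882353
E[D²] = 1 + (-1)² = 2
Var(Z) = 0.65882353*2 - (0.8*(-1))²
= 1.3176471 - 0.64 = 0.67764706

0.67764706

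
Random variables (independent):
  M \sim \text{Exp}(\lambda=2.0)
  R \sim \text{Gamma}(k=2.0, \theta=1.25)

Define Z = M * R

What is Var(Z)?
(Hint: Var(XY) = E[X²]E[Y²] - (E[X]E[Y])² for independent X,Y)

Var(XY) = E[X²]E[Y²] - (E[X]E[Y])²
E[M] = 0.5, Var(M) = 0.25
E[R] = 2.5, Var(R) = 3.125
E[M²] = 0.25 + 0.5² = 0.5
E[R²] = 3.125 + 2.5² = 9.375
Var(Z) = 0.5*9.375 - (0.5*2.5)²
= 4.6875 - 1.5625 = 3.125

3.125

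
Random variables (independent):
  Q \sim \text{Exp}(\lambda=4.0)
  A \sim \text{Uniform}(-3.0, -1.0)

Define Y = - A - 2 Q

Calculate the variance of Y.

For independent RVs: Var(aX + bY) = a²Var(X) + b²Var(Y)
Var(Q) = 0.0625
Var(A) = 0.33333333
Var(Y) = (-2)²*0.0625 + (-1)²*0.33333333
= 4*0.0625 + 1*0.33333333 = 0.58333333

0.58333333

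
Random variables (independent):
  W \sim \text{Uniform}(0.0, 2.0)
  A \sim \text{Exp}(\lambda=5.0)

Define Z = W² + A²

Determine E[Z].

E[Z] = E[W²] + E[A²]
E[W²] = Var(W) + E[W]² = 0.33333333 + 1 = 1.3333333
E[A²] = Var(A) + E[A]² = 0.04 + 0.04 = 0.08
E[Z] = 1.3333333 + 0.08 = 1.4133333

1.4133333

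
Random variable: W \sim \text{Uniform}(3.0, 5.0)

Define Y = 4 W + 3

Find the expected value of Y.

For Y = 4W + 3:
E[Y] = 4 * E[W] + 3
E[W] = (3 + 5)/2 = 4
E[Y] = 4 * 4 + 3 = 19

19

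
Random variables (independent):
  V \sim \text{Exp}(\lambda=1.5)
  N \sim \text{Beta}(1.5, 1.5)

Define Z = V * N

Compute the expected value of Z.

For independent RVs: E[XY] = E[X]*E[Y]
E[V] = 0.66666667
E[N] = 0.5
E[Z] = 0.66666667 * 0.5 = 0.33333333

0.33333333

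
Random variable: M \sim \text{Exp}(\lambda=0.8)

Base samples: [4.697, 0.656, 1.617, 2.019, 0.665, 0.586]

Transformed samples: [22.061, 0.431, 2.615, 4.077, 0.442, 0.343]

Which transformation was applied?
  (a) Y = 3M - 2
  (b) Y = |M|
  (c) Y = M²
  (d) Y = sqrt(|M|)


Checking option (c) Y = M²:
  M = 4.697 -> Y = 22.061 ✓
  M = 0.656 -> Y = 0.431 ✓
  M = 1.617 -> Y = 2.615 ✓
All samples match this transformation.

(c) M²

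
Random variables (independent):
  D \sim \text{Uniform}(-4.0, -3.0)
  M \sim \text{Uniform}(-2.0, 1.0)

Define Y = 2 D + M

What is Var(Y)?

For independent RVs: Var(aX + bY) = a²Var(X) + b²Var(Y)
Var(D) = 0.083333333
Var(M) = 0.75
Var(Y) = 2²*0.083333333 + 1²*0.75
= 4*0.083333333 + 1*0.75 = 1.0833333

1.0833333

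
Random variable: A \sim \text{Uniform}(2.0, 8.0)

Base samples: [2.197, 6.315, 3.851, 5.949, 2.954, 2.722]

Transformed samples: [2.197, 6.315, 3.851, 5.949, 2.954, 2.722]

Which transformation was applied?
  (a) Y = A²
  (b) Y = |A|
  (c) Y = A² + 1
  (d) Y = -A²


Checking option (b) Y = |A|:
  A = 2.197 -> Y = 2.197 ✓
  A = 6.315 -> Y = 6.315 ✓
  A = 3.851 -> Y = 3.851 ✓
All samples match this transformation.

(b) |A|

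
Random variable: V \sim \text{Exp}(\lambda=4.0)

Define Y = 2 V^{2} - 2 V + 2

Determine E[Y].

E[Y] = 2*E[V²] - 2*E[V] + 2
E[V] = 0.25
E[V²] = Var(V) + (E[V])² = 0.0625 + 0.0625 = 0.125
E[Y] = 2*0.125 - 2*0.25 + 2 = 1.75

1.75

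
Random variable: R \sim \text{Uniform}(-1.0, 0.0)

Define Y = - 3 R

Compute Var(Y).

For Y = aR + b: Var(Y) = a² * Var(R)
Var(R) = (0 + 1)^2/12 = 0.083333333
Var(Y) = (-3)² * 0.083333333 = 9 * 0.083333333 = 0.75

0.75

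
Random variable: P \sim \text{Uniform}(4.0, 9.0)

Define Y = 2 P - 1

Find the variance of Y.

For Y = aP + b: Var(Y) = a² * Var(P)
Var(P) = (9 - 4)^2/12 = 2.0833333
Var(Y) = 2² * 2.0833333 = 4 * 2.0833333 = 8.3333333

8.3333333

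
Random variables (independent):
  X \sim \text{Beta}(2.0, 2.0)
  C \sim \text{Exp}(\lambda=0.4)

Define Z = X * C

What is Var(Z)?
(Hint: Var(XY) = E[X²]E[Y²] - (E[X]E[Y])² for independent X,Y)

Var(XY) = E[X²]E[Y²] - (E[X]E[Y])²
E[X] = 0.5, Var(X) = 0.05
E[C] = 2.5, Var(C) = 6.25
E[X²] = 0.05 + 0.5² = 0.3
E[C²] = 6.25 + 2.5² = 12.5
Var(Z) = 0.3*12.5 - (0.5*2.5)²
= 3.75 - 1.5625 = 2.1875

2.1875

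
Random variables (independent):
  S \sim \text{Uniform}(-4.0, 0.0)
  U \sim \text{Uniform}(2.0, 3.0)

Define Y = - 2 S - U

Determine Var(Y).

For independent RVs: Var(aX + bY) = a²Var(X) + b²Var(Y)
Var(S) = 1.3333333
Var(U) = 0.083333333
Var(Y) = (-2)²*1.3333333 + (-1)²*0.083333333
= 4*1.3333333 + 1*0.083333333 = 5.4166667

5.4166667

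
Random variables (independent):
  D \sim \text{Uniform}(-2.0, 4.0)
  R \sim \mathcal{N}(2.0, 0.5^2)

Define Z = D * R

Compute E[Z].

For independent RVs: E[XY] = E[X]*E[Y]
E[D] = 1
E[R] = 2
E[Z] = 1 * 2 = 2

2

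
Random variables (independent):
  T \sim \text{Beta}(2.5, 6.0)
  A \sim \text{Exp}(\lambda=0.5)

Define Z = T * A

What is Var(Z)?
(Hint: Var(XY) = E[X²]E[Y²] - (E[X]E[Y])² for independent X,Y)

Var(XY) = E[X²]E[Y²] - (E[X]E[Y])²
E[T] = 0.29411765, Var(T) = 0.021853943
E[A] = 2, Var(A) = 4
E[T²] = 0.021853943 + 0.29411765² = 0.10835913
E[A²] = 4 + 2² = 8
Var(Z) = 0.10835913*8 - (0.29411765*2)²
= 0.86687307 - 0.34602076 = 0.5208523

0.5208523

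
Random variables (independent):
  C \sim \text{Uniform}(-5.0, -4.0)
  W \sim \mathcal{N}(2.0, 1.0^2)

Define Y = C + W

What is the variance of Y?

For independent RVs: Var(aX + bY) = a²Var(X) + b²Var(Y)
Var(C) = 0.083333333
Var(W) = 1
Var(Y) = 1²*0.083333333 + 1²*1
= 1*0.083333333 + 1*1 = 1.0833333

1.0833333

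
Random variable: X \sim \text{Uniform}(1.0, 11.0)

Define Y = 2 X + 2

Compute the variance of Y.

For Y = aX + b: Var(Y) = a² * Var(X)
Var(X) = (11 - 1)^2/12 = 8.3333333
Var(Y) = 2² * 8.3333333 = 4 * 8.3333333 = 33.333333

33.333333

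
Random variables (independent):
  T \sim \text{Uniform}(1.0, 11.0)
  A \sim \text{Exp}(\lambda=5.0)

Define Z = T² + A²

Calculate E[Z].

E[Z] = E[T²] + E[A²]
E[T²] = Var(T) + E[T]² = 8.3333333 + 36 = 44.333333
E[A²] = Var(A) + E[A]² = 0.04 + 0.04 = 0.08
E[Z] = 44.333333 + 0.08 = 44.413333

44.413333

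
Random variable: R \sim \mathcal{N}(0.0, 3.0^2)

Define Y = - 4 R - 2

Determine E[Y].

For Y = -4R - 2:
E[Y] = -4 * E[R] - 2
E[R] = 0.0 = 0
E[Y] = -4 * 0 - 2 = -2

-2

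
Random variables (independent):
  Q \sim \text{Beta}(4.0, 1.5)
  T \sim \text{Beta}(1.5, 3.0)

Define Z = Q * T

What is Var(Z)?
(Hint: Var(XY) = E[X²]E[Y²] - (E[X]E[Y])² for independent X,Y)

Var(XY) = E[X²]E[Y²] - (E[X]E[Y])²
E[Q] = 0.72727273, Var(Q) = 0.03051494
E[T] = 0.33333333, Var(T) = 0.04040404
E[Q²] = 0.03051494 + 0.72727273² = 0.55944056
E[T²] = 0.04040404 + 0.33333333² = 0.15151515
Var(Z) = 0.55944056*0.15151515 - (0.72727273*0.33333333)²
= 0.084763721 - 0.058769513 = 0.025994208

0.025994208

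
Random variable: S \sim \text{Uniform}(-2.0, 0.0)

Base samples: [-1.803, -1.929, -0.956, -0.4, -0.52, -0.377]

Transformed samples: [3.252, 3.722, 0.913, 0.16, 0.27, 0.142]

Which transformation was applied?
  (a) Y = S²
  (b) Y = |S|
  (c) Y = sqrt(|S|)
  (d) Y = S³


Checking option (a) Y = S²:
  S = -1.803 -> Y = 3.252 ✓
  S = -1.929 -> Y = 3.722 ✓
  S = -0.956 -> Y = 0.913 ✓
All samples match this transformation.

(a) S²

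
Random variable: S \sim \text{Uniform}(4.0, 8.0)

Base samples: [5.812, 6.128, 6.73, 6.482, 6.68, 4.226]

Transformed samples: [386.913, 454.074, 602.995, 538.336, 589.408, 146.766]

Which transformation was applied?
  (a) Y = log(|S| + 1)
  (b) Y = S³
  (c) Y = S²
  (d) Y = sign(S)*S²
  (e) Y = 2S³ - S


Checking option (e) Y = 2S³ - S:
  S = 5.812 -> Y = 386.913 ✓
  S = 6.128 -> Y = 454.074 ✓
  S = 6.73 -> Y = 602.995 ✓
All samples match this transformation.

(e) 2S³ - S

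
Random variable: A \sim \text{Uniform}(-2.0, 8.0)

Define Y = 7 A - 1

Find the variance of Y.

For Y = aA + b: Var(Y) = a² * Var(A)
Var(A) = (8 + 2)^2/12 = 8.3333333
Var(Y) = 7² * 8.3333333 = 49 * 8.3333333 = 408.33333

408.33333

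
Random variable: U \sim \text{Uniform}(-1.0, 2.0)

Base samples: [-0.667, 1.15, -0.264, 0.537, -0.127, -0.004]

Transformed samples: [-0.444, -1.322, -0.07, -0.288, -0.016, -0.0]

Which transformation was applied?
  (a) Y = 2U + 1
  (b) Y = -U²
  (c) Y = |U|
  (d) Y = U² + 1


Checking option (b) Y = -U²:
  U = -0.667 -> Y = -0.444 ✓
  U = 1.15 -> Y = -1.322 ✓
  U = -0.264 -> Y = -0.07 ✓
All samples match this transformation.

(b) -U²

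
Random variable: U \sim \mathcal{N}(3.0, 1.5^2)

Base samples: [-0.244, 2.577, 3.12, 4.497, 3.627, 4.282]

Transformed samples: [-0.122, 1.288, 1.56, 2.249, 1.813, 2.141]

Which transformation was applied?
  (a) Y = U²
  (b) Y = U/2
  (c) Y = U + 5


Checking option (b) Y = U/2:
  U = -0.244 -> Y = -0.122 ✓
  U = 2.577 -> Y = 1.288 ✓
  U = 3.12 -> Y = 1.56 ✓
All samples match this transformation.

(b) U/2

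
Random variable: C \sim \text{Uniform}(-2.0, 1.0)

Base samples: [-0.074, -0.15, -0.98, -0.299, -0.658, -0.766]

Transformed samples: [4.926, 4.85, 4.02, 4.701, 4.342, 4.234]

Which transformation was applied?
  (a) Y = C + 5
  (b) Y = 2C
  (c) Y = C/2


Checking option (a) Y = C + 5:
  C = -0.074 -> Y = 4.926 ✓
  C = -0.15 -> Y = 4.85 ✓
  C = -0.98 -> Y = 4.02 ✓
All samples match this transformation.

(a) C + 5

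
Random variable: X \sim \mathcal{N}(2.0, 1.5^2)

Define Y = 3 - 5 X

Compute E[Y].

For Y = -5X + 3:
E[Y] = -5 * E[X] + 3
E[X] = 2.0 = 2
E[Y] = -5 * 2 + 3 = -7

-7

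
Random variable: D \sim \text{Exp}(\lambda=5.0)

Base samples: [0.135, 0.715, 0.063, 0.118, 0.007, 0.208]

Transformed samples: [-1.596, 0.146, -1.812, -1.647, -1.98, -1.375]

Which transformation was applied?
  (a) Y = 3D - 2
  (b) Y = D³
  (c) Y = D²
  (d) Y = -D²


Checking option (a) Y = 3D - 2:
  D = 0.135 -> Y = -1.596 ✓
  D = 0.715 -> Y = 0.146 ✓
  D = 0.063 -> Y = -1.812 ✓
All samples match this transformation.

(a) 3D - 2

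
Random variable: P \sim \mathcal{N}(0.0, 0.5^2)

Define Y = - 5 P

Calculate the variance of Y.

For Y = aP + b: Var(Y) = a² * Var(P)
Var(P) = 0.5^2 = 0.25
Var(Y) = (-5)² * 0.25 = 25 * 0.25 = 6.25

6.25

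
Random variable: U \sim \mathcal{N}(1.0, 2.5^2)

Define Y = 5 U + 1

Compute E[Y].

For Y = 5U + 1:
E[Y] = 5 * E[U] + 1
E[U] = 1.0 = 1
E[Y] = 5 * 1 + 1 = 6

6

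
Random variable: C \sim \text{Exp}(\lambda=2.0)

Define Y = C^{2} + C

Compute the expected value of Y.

E[Y] = 1*E[C²] + 1*E[C]
E[C] = 0.5
E[C²] = Var(C) + (E[C])² = 0.25 + 0.25 = 0.5
E[Y] = 1*0.5 + 1*0.5 = 1

1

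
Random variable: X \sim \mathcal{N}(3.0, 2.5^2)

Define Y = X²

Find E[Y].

E[X²] = Var(X) + (E[X])² = 6.25 + 9 = 15.25

15.25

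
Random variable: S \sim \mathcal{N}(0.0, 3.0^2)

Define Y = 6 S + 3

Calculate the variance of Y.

For Y = aS + b: Var(Y) = a² * Var(S)
Var(S) = 3.0^2 = 9
Var(Y) = 6² * 9 = 36 * 9 = 324

324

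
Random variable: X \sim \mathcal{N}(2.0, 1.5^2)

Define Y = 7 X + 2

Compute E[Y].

For Y = 7X + 2:
E[Y] = 7 * E[X] + 2
E[X] = 2.0 = 2
E[Y] = 7 * 2 + 2 = 16

16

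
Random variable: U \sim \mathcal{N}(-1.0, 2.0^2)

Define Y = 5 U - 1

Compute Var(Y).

For Y = aU + b: Var(Y) = a² * Var(U)
Var(U) = 2.0^2 = 4
Var(Y) = 5² * 4 = 25 * 4 = 100

100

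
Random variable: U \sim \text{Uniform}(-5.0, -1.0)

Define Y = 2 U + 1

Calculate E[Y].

For Y = 2U + 1:
E[Y] = 2 * E[U] + 1
E[U] = (-5 - 1)/2 = -3
E[Y] = 2 * (-3) + 1 = -5

-5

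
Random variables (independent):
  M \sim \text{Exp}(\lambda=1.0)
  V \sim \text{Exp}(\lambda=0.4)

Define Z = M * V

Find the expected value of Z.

For independent RVs: E[XY] = E[X]*E[Y]
E[M] = 1
E[V] = 2.5
E[Z] = 1 * 2.5 = 2.5

2.5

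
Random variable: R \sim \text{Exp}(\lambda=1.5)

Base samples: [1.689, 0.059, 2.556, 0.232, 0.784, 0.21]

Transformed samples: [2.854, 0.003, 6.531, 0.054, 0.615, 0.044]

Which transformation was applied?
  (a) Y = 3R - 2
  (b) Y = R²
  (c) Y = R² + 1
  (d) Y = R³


Checking option (b) Y = R²:
  R = 1.689 -> Y = 2.854 ✓
  R = 0.059 -> Y = 0.003 ✓
  R = 2.556 -> Y = 6.531 ✓
All samples match this transformation.

(b) R²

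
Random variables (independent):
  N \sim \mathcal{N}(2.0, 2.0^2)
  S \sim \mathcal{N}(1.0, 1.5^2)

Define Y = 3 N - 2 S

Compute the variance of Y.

For independent RVs: Var(aX + bY) = a²Var(X) + b²Var(Y)
Var(N) = 4
Var(S) = 2.25
Var(Y) = 3²*4 + (-2)²*2.25
= 9*4 + 4*2.25 = 45

45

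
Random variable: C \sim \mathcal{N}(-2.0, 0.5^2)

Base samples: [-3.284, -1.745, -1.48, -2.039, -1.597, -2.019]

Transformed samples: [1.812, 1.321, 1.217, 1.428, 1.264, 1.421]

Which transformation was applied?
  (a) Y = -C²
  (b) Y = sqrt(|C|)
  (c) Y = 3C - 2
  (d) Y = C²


Checking option (b) Y = sqrt(|C|):
  C = -3.284 -> Y = 1.812 ✓
  C = -1.745 -> Y = 1.321 ✓
  C = -1.48 -> Y = 1.217 ✓
All samples match this transformation.

(b) sqrt(|C|)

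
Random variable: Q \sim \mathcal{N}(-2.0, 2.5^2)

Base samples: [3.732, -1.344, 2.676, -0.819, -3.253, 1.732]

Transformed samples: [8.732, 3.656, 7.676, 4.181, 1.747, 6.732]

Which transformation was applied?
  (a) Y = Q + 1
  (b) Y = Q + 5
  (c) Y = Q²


Checking option (b) Y = Q + 5:
  Q = 3.732 -> Y = 8.732 ✓
  Q = -1.344 -> Y = 3.656 ✓
  Q = 2.676 -> Y = 7.676 ✓
All samples match this transformation.

(b) Q + 5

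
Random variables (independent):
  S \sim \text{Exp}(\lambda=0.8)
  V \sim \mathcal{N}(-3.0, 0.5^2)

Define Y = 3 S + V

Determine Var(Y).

For independent RVs: Var(aX + bY) = a²Var(X) + b²Var(Y)
Var(S) = 1.5625
Var(V) = 0.25
Var(Y) = 3²*1.5625 + 1²*0.25
= 9*1.5625 + 1*0.25 = 14.3125

14.3125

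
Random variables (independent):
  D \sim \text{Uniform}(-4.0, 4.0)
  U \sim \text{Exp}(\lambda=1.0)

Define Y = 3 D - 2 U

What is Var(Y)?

For independent RVs: Var(aX + bY) = a²Var(X) + b²Var(Y)
Var(D) = 5.3333333
Var(U) = 1
Var(Y) = 3²*5.3333333 + (-2)²*1
= 9*5.3333333 + 4*1 = 52

52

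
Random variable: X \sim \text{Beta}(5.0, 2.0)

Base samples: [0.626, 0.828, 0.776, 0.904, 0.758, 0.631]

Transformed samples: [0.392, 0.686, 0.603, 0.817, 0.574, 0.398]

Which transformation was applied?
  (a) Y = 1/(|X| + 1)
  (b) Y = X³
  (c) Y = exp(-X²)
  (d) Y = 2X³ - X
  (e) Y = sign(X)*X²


Checking option (e) Y = sign(X)*X²:
  X = 0.626 -> Y = 0.392 ✓
  X = 0.828 -> Y = 0.686 ✓
  X = 0.776 -> Y = 0.603 ✓
All samples match this transformation.

(e) sign(X)*X²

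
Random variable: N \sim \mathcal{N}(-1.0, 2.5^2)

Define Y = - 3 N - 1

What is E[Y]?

For Y = -3N - 1:
E[Y] = -3 * E[N] - 1
E[N] = -1.0 = -1
E[Y] = -3 * (-1) - 1 = 2

2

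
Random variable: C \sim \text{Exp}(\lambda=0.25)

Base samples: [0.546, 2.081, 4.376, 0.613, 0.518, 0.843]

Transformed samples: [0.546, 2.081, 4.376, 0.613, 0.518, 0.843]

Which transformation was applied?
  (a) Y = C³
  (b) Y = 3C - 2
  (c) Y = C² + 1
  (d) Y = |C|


Checking option (d) Y = |C|:
  C = 0.546 -> Y = 0.546 ✓
  C = 2.081 -> Y = 2.081 ✓
  C = 4.376 -> Y = 4.376 ✓
All samples match this transformation.

(d) |C|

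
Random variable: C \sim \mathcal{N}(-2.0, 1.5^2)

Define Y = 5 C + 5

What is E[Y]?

For Y = 5C + 5:
E[Y] = 5 * E[C] + 5
E[C] = -2.0 = -2
E[Y] = 5 * (-2) + 5 = -5

-5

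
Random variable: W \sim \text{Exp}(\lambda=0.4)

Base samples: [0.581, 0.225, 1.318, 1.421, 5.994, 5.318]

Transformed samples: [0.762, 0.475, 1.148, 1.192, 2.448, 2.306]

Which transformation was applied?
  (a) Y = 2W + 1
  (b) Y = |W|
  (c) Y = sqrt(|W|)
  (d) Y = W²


Checking option (c) Y = sqrt(|W|):
  W = 0.581 -> Y = 0.762 ✓
  W = 0.225 -> Y = 0.475 ✓
  W = 1.318 -> Y = 1.148 ✓
All samples match this transformation.

(c) sqrt(|W|)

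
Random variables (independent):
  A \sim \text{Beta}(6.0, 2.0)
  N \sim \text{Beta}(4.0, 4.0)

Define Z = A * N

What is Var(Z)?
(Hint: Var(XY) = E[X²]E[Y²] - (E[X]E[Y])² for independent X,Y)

Var(XY) = E[X²]E[Y²] - (E[X]E[Y])²
E[A] = 0.75, Var(A) = 0.020833333
E[N] = 0.5, Var(N) = 0.027777778
E[A²] = 0.020833333 + 0.75² = 0.58333333
E[N²] = 0.027777778 + 0.5² = 0.27777778
Var(Z) = 0.58333333*0.27777778 - (0.75*0.5)²
= 0.16203704 - 0.140625 = 0.021412037

0.021412037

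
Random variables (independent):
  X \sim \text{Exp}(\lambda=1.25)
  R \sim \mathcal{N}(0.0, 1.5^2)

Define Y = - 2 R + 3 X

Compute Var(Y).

For independent RVs: Var(aX + bY) = a²Var(X) + b²Var(Y)
Var(X) = 0.64
Var(R) = 2.25
Var(Y) = 3²*0.64 + (-2)²*2.25
= 9*0.64 + 4*2.25 = 14.76

14.76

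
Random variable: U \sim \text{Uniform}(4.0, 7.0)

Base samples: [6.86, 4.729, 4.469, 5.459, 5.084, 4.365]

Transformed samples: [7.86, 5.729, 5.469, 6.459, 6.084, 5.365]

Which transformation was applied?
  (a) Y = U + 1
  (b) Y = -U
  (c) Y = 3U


Checking option (a) Y = U + 1:
  U = 6.86 -> Y = 7.86 ✓
  U = 4.729 -> Y = 5.729 ✓
  U = 4.469 -> Y = 5.469 ✓
All samples match this transformation.

(a) U + 1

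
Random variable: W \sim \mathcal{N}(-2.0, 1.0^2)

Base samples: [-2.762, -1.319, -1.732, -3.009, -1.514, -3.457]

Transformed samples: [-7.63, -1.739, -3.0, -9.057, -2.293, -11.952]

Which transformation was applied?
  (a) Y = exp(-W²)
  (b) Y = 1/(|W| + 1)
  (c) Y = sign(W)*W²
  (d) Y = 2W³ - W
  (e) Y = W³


Checking option (c) Y = sign(W)*W²:
  W = -2.762 -> Y = -7.63 ✓
  W = -1.319 -> Y = -1.739 ✓
  W = -1.732 -> Y = -3.0 ✓
All samples match this transformation.

(c) sign(W)*W²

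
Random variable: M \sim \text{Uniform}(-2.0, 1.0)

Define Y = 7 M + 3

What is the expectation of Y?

For Y = 7M + 3:
E[Y] = 7 * E[M] + 3
E[M] = (-2 + 1)/2 = -0.5
E[Y] = 7 * (-0.5) + 3 = -0.5

-0.5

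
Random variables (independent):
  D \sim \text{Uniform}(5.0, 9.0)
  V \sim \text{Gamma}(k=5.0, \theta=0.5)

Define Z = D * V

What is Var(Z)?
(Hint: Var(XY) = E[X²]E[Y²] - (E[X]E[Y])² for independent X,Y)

Var(XY) = E[X²]E[Y²] - (E[X]E[Y])²
E[D] = 7, Var(D) = 1.3333333
E[V] = 2.5, Var(V) = 1.25
E[D²] = 1.3333333 + 7² = 50.333333
E[V²] = 1.25 + 2.5² = 7.5
Var(Z) = 50.333333*7.5 - (7*2.5)²
= 377.5 - 306.25 = 71.25

71.25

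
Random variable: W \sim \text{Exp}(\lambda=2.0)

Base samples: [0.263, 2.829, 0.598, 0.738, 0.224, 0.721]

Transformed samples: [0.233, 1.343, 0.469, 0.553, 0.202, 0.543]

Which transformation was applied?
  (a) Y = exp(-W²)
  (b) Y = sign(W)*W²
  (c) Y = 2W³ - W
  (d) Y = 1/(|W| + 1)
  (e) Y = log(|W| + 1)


Checking option (e) Y = log(|W| + 1):
  W = 0.263 -> Y = 0.233 ✓
  W = 2.829 -> Y = 1.343 ✓
  W = 0.598 -> Y = 0.469 ✓
All samples match this transformation.

(e) log(|W| + 1)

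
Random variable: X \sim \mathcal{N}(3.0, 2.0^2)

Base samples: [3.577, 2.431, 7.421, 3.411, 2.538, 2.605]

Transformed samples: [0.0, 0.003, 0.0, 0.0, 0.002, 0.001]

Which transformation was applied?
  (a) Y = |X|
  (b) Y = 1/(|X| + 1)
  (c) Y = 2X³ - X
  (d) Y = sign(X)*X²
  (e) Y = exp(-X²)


Checking option (e) Y = exp(-X²):
  X = 3.577 -> Y = 0.0 ✓
  X = 2.431 -> Y = 0.003 ✓
  X = 7.421 -> Y = 0.0 ✓
All samples match this transformation.

(e) exp(-X²)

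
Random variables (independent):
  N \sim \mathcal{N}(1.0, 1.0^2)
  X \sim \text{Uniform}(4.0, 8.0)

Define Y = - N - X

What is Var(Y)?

For independent RVs: Var(aX + bY) = a²Var(X) + b²Var(Y)
Var(N) = 1
Var(X) = 1.3333333
Var(Y) = (-1)²*1 + (-1)²*1.3333333
= 1*1 + 1*1.3333333 = 2.3333333

2.3333333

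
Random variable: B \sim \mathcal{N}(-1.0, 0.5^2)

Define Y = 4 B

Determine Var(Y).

For Y = aB + b: Var(Y) = a² * Var(B)
Var(B) = 0.5^2 = 0.25
Var(Y) = 4² * 0.25 = 16 * 0.25 = 4

4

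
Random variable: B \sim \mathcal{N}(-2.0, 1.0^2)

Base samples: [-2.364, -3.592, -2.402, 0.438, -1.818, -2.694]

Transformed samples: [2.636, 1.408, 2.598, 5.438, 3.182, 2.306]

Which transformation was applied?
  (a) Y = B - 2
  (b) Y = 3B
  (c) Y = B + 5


Checking option (c) Y = B + 5:
  B = -2.364 -> Y = 2.636 ✓
  B = -3.592 -> Y = 1.408 ✓
  B = -2.402 -> Y = 2.598 ✓
All samples match this transformation.

(c) B + 5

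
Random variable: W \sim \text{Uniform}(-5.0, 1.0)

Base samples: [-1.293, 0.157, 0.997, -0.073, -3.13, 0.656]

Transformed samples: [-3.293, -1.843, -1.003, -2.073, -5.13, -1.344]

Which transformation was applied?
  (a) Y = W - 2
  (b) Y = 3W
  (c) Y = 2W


Checking option (a) Y = W - 2:
  W = -1.293 -> Y = -3.293 ✓
  W = 0.157 -> Y = -1.843 ✓
  W = 0.997 -> Y = -1.003 ✓
All samples match this transformation.

(a) W - 2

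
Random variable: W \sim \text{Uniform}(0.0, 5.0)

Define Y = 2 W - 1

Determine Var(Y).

For Y = aW + b: Var(Y) = a² * Var(W)
Var(W) = (5 - 0)^2/12 = 2.0833333
Var(Y) = 2² * 2.0833333 = 4 * 2.0833333 = 8.3333333

8.3333333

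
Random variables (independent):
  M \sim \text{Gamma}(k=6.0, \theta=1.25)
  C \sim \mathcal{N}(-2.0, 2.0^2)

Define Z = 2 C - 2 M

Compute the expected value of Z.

E[Z] = -2*E[M] + 2*E[C]
E[M] = 7.5
E[C] = -2
E[Z] = -2*7.5 + 2*(-2) = -19

-19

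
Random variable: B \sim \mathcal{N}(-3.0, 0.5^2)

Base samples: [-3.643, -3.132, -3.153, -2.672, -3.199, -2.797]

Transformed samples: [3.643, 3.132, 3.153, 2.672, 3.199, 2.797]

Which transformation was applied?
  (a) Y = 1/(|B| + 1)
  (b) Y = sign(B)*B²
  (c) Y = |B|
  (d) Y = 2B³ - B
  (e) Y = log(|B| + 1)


Checking option (c) Y = |B|:
  B = -3.643 -> Y = 3.643 ✓
  B = -3.132 -> Y = 3.132 ✓
  B = -3.153 -> Y = 3.153 ✓
All samples match this transformation.

(c) |B|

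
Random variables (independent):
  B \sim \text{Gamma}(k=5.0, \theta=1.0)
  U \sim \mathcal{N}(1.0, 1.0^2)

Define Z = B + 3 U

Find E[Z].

E[Z] = 1*E[B] + 3*E[U]
E[B] = 5
E[U] = 1
E[Z] = 1*5 + 3*1 = 8

8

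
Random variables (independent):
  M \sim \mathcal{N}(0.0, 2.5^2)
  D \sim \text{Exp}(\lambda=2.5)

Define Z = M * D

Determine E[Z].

For independent RVs: E[XY] = E[X]*E[Y]
E[M] = 0
E[D] = 0.4
E[Z] = 0 * 0.4 = 0

0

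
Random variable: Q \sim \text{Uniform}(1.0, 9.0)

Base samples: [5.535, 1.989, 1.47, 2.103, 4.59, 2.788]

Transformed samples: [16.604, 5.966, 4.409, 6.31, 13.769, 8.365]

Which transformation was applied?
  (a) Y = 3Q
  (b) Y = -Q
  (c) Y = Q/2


Checking option (a) Y = 3Q:
  Q = 5.535 -> Y = 16.604 ✓
  Q = 1.989 -> Y = 5.966 ✓
  Q = 1.47 -> Y = 4.409 ✓
All samples match this transformation.

(a) 3Q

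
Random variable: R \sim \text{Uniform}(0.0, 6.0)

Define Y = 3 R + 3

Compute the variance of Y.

For Y = aR + b: Var(Y) = a² * Var(R)
Var(R) = (6 - 0)^2/12 = 3
Var(Y) = 3² * 3 = 9 * 3 = 27

27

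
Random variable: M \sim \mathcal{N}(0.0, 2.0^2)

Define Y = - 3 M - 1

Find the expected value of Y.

For Y = -3M - 1:
E[Y] = -3 * E[M] - 1
E[M] = 0.0 = 0
E[Y] = -3 * 0 - 1 = -1

-1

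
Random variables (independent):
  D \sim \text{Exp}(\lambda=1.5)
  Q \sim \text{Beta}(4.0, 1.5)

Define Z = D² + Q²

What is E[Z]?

E[Z] = E[D²] + E[Q²]
E[D²] = Var(D) + E[D]² = 0.44444444 + 0.44444444 = 0.88888889
E[Q²] = Var(Q) + E[Q]² = 0.03051494 + 0.52892562 = 0.55944056
E[Z] = 0.88888889 + 0.55944056 = 1.4483294

1.4483294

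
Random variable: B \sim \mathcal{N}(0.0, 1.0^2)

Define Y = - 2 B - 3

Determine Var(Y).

For Y = aB + b: Var(Y) = a² * Var(B)
Var(B) = 1.0^2 = 1
Var(Y) = (-2)² * 1 = 4 * 1 = 4

4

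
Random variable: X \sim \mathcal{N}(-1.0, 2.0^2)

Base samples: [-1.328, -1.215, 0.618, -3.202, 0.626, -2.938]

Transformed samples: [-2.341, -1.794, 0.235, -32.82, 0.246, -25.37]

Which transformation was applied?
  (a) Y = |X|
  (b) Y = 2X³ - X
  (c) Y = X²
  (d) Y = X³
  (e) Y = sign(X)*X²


Checking option (d) Y = X³:
  X = -1.328 -> Y = -2.341 ✓
  X = -1.215 -> Y = -1.794 ✓
  X = 0.618 -> Y = 0.235 ✓
All samples match this transformation.

(d) X³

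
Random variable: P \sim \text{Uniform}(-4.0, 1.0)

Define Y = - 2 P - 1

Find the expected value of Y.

For Y = -2P - 1:
E[Y] = -2 * E[P] - 1
E[P] = (-4 + 1)/2 = -1.5
E[Y] = -2 * (-1.5) - 1 = 2

2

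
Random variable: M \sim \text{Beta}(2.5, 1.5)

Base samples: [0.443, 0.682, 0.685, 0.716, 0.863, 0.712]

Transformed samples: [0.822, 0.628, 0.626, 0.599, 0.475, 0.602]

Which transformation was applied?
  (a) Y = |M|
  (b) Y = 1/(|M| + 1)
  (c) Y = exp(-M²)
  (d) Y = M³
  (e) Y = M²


Checking option (c) Y = exp(-M²):
  M = 0.443 -> Y = 0.822 ✓
  M = 0.682 -> Y = 0.628 ✓
  M = 0.685 -> Y = 0.626 ✓
All samples match this transformation.

(c) exp(-M²)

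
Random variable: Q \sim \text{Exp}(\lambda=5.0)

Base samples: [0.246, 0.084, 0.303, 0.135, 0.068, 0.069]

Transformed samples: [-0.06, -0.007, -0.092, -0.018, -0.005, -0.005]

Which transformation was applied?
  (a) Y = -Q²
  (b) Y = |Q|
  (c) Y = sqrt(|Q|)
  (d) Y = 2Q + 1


Checking option (a) Y = -Q²:
  Q = 0.246 -> Y = -0.06 ✓
  Q = 0.084 -> Y = -0.007 ✓
  Q = 0.303 -> Y = -0.092 ✓
All samples match this transformation.

(a) -Q²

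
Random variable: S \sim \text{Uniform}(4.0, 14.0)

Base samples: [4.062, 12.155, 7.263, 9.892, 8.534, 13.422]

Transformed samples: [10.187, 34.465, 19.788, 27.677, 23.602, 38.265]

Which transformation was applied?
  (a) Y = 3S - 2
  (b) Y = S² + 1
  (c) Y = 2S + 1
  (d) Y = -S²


Checking option (a) Y = 3S - 2:
  S = 4.062 -> Y = 10.187 ✓
  S = 12.155 -> Y = 34.465 ✓
  S = 7.263 -> Y = 19.788 ✓
All samples match this transformation.

(a) 3S - 2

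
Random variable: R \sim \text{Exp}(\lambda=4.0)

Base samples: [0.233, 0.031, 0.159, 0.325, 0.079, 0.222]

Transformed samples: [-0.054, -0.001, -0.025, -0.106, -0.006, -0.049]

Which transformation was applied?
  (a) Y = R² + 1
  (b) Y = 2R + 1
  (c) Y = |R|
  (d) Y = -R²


Checking option (d) Y = -R²:
  R = 0.233 -> Y = -0.054 ✓
  R = 0.031 -> Y = -0.001 ✓
  R = 0.159 -> Y = -0.025 ✓
All samples match this transformation.

(d) -R²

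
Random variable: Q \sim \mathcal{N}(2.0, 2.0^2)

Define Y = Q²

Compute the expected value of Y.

Using E[X²] = Var(X) + (E[X])²:
E[Q] = 2
Var(Q) = 2.0^2 = 4
E[Q²] = 4 + 2² = 4 + 4 = 8

8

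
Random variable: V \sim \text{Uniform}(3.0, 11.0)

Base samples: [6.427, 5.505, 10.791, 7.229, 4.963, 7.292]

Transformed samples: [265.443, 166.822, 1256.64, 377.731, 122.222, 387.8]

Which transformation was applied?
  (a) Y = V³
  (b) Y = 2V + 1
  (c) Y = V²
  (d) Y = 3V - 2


Checking option (a) Y = V³:
  V = 6.427 -> Y = 265.443 ✓
  V = 5.505 -> Y = 166.822 ✓
  V = 10.791 -> Y = 1256.64 ✓
All samples match this transformation.

(a) V³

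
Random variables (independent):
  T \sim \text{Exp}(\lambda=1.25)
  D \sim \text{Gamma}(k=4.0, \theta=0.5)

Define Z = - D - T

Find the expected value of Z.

E[Z] = -1*E[T] - 1*E[D]
E[T] = 0.8
E[D] = 2
E[Z] = -1*0.8 - 1*2 = -2.8

-2.8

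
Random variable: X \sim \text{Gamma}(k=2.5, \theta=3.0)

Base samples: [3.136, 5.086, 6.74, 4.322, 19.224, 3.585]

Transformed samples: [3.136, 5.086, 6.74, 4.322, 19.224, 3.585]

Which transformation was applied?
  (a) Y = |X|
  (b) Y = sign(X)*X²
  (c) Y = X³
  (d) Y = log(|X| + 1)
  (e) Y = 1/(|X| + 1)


Checking option (a) Y = |X|:
  X = 3.136 -> Y = 3.136 ✓
  X = 5.086 -> Y = 5.086 ✓
  X = 6.74 -> Y = 6.74 ✓
All samples match this transformation.

(a) |X|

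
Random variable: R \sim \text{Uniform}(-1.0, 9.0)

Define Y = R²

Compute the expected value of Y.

E[R²] = Var(R) + (E[R])² = 8.3333333 + 16 = 24.333333

24.333333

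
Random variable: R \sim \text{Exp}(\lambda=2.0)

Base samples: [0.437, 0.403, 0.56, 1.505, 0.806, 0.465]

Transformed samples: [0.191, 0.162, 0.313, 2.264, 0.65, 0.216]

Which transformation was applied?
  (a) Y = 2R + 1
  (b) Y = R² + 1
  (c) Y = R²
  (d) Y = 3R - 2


Checking option (c) Y = R²:
  R = 0.437 -> Y = 0.191 ✓
  R = 0.403 -> Y = 0.162 ✓
  R = 0.56 -> Y = 0.313 ✓
All samples match this transformation.

(c) R²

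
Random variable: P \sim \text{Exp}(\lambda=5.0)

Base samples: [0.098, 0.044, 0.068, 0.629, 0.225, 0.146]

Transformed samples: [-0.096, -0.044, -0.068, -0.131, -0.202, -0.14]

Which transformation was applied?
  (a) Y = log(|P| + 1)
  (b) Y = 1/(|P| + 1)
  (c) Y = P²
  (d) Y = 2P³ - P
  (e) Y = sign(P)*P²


Checking option (d) Y = 2P³ - P:
  P = 0.098 -> Y = -0.096 ✓
  P = 0.044 -> Y = -0.044 ✓
  P = 0.068 -> Y = -0.068 ✓
All samples match this transformation.

(d) 2P³ - P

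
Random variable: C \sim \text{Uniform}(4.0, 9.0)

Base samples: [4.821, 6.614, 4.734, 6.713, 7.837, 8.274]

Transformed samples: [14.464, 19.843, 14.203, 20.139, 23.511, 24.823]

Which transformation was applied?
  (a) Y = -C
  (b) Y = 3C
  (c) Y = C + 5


Checking option (b) Y = 3C:
  C = 4.821 -> Y = 14.464 ✓
  C = 6.614 -> Y = 19.843 ✓
  C = 4.734 -> Y = 14.203 ✓
All samples match this transformation.

(b) 3C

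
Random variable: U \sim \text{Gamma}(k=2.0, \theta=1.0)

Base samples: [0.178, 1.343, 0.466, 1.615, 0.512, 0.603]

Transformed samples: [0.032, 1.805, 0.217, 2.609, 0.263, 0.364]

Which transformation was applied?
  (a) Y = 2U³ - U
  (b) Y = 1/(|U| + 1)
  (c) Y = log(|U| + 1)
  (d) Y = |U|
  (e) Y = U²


Checking option (e) Y = U²:
  U = 0.178 -> Y = 0.032 ✓
  U = 1.343 -> Y = 1.805 ✓
  U = 0.466 -> Y = 0.217 ✓
All samples match this transformation.

(e) U²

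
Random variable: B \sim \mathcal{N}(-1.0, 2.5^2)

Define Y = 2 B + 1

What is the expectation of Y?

For Y = 2B + 1:
E[Y] = 2 * E[B] + 1
E[B] = -1.0 = -1
E[Y] = 2 * (-1) + 1 = -1

-1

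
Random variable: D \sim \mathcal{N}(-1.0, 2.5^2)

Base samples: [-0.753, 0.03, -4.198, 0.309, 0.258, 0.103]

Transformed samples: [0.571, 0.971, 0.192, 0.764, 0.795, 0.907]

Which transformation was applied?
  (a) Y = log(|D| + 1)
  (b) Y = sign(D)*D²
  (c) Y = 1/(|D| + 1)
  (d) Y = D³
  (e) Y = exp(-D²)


Checking option (c) Y = 1/(|D| + 1):
  D = -0.753 -> Y = 0.571 ✓
  D = 0.03 -> Y = 0.971 ✓
  D = -4.198 -> Y = 0.192 ✓
All samples match this transformation.

(c) 1/(|D| + 1)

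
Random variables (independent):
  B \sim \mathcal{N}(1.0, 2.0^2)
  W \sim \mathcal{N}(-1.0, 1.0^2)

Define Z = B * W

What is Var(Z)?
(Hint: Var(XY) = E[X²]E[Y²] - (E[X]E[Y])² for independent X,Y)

Var(XY) = E[X²]E[Y²] - (E[X]E[Y])²
E[B] = 1, Var(B) = 4
E[W] = -1, Var(W) = 1
E[B²] = 4 + 1² = 5
E[W²] = 1 + (-1)² = 2
Var(Z) = 5*2 - (1*(-1))²
= 10 - 1 = 9

9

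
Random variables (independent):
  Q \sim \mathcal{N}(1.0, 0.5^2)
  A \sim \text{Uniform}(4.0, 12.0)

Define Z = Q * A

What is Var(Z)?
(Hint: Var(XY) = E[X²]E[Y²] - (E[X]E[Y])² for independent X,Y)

Var(XY) = E[X²]E[Y²] - (E[X]E[Y])²
E[Q] = 1, Var(Q) = 0.25
E[A] = 8, Var(A) = 5.3333333
E[Q²] = 0.25 + 1² = 1.25
E[A²] = 5.3333333 + 8² = 69.333333
Var(Z) = 1.25*69.333333 - (1*8)²
= 86.666667 - 64 = 22.666667

22.666667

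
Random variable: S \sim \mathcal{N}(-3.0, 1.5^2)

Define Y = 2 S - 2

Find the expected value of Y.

For Y = 2S - 2:
E[Y] = 2 * E[S] - 2
E[S] = -3.0 = -3
E[Y] = 2 * (-3) - 2 = -8

-8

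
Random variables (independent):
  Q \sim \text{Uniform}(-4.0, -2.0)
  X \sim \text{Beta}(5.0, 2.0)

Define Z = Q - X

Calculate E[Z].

E[Z] = 1*E[Q] - 1*E[X]
E[Q] = -3
E[X] = 0.71428571
E[Z] = 1*(-3) - 1*0.71428571 = -3.7142857

-3.7142857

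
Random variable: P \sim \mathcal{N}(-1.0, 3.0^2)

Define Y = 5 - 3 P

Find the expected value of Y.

For Y = -3P + 5:
E[Y] = -3 * E[P] + 5
E[P] = -1.0 = -1
E[Y] = -3 * (-1) + 5 = 8

8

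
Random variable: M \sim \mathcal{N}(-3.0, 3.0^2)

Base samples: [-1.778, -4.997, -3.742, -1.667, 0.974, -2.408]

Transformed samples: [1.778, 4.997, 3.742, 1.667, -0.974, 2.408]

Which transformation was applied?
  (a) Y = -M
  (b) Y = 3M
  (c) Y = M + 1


Checking option (a) Y = -M:
  M = -1.778 -> Y = 1.778 ✓
  M = -4.997 -> Y = 4.997 ✓
  M = -3.742 -> Y = 3.742 ✓
All samples match this transformation.

(a) -M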